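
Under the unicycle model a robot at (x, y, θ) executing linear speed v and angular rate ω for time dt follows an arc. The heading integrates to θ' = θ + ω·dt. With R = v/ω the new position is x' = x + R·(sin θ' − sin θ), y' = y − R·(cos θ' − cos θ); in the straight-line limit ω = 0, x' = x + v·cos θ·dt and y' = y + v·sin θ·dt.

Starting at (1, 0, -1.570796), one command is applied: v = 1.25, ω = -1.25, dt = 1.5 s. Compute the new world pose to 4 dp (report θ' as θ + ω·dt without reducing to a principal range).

(-0.2995, -0.9541, -3.4458)

θ' = -1.5708 + -1.25·1.5 = -3.4458
R = v/ω = 1.25/-1.25 = -1.0000
x' = 1 + -1.0000·(sin -3.4458 − sin -1.5708) = -0.2995
y' = 0 − -1.0000·(cos -3.4458 − cos -1.5708) = -0.9541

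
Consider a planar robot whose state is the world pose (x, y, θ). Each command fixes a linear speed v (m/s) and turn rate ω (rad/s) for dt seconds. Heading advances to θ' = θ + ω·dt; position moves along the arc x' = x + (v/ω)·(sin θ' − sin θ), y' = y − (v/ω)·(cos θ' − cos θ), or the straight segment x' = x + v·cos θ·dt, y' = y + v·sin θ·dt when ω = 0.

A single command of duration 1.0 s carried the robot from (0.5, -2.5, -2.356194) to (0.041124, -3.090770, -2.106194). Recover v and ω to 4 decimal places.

Δθ = -2.106194 − -2.356194 = 0.250000
ω = Δθ/dt = 0.250000/1.0 = 0.2500
R = −Δy/(cos θ' − cos θ) = 3.0000
v = R·ω = 3.0000·0.2500 = 0.7500

v = 0.7500, ω = 0.2500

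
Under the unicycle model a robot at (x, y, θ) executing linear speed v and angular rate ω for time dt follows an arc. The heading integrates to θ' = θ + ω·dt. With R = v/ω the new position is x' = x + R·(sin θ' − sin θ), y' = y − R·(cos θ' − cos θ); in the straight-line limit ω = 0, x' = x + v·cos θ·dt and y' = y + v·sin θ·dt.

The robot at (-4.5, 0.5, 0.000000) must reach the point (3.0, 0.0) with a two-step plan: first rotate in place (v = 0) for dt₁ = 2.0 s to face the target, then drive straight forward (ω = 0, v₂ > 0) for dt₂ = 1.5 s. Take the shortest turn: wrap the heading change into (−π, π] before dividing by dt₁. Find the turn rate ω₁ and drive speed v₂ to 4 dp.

heading to target = atan2(0−0.5, 3−-4.5) = -0.0666
Δθ = wrap(-0.0666 − 0.0000) = -0.0666; ω₁ = Δθ/dt₁ = -0.0333
distance = √((3−-4.5)² + (0−0.5)²) = 7.5166; v₂ = distance/dt₂ = 5.0111

ω₁ = -0.0333, v₂ = 5.0111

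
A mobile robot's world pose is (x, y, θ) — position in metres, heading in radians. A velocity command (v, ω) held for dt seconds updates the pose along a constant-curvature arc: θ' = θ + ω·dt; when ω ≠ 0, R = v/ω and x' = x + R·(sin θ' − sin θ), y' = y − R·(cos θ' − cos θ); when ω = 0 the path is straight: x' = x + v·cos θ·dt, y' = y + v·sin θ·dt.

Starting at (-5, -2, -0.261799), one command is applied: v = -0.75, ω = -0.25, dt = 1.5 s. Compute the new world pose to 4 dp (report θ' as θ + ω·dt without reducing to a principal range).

θ' = -0.2618 + -0.25·1.5 = -0.6368
R = v/ω = -0.75/-0.25 = 3.0000
x' = -5 + 3.0000·(sin -0.6368 − sin -0.2618) = -6.0074
y' = -2 − 3.0000·(cos -0.6368 − cos -0.2618) = -1.5142

(-6.0074, -1.5142, -0.6368)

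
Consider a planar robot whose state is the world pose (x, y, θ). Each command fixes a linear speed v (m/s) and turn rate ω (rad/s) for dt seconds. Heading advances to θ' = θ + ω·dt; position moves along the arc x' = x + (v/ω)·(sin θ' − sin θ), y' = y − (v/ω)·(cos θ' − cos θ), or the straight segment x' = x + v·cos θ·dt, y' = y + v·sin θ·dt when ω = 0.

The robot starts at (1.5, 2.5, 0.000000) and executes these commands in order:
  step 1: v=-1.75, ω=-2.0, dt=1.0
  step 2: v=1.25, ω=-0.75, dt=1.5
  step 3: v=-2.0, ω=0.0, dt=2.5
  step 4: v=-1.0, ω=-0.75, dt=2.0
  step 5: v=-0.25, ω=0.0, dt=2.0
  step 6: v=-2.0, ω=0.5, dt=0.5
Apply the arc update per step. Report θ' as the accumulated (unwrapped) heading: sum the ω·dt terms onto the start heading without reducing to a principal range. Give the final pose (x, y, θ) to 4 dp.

step 1: θ'=-2.0000 (R=0.8750) → pose (0.7044, 3.7391, -2.0000)
step 2: θ'=-3.1250 (R=-1.6667) → pose (-0.7835, 2.7663, -3.1250)
step 3: θ'=-3.1250 (straight) → pose (4.2158, 2.8492, -3.1250)
step 4: θ'=-4.6250 (R=1.3333) → pose (5.5662, 1.6324, -4.6250)
step 5: θ'=-4.6250 (straight) → pose (5.6098, 1.1344, -4.6250)
step 6: θ'=-4.3750 (R=-4.0000) → pose (5.8201, 0.1594, -4.3750)

(5.8201, 0.1594, -4.3750)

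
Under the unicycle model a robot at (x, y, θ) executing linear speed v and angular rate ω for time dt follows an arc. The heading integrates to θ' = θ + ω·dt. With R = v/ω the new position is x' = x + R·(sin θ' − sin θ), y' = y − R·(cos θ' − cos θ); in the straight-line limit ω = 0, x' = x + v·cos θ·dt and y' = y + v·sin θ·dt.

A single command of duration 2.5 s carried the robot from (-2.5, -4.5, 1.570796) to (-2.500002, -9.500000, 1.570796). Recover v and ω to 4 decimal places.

v = -2.0000, ω = 0.0000

Δθ = 1.570796 − 1.570796 = 0.000000
ω = Δθ/dt = 0.000000/2.5 = 0.0000
ω = 0 → v = (Δx·cos θ + Δy·sin θ)/dt = -2.0000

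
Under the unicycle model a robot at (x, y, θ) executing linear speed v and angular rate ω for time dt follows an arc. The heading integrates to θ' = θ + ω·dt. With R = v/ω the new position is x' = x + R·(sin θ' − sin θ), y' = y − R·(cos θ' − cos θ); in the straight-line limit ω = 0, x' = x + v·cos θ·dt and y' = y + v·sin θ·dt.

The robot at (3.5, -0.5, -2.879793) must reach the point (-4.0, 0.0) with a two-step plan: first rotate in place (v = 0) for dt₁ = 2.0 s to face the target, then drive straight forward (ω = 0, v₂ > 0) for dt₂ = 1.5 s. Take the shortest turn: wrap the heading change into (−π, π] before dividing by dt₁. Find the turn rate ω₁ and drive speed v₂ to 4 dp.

ω₁ = -0.1642, v₂ = 5.0111

heading to target = atan2(0−-0.5, -4−3.5) = 3.0750
Δθ = wrap(3.0750 − -2.8798) = -0.3284; ω₁ = Δθ/dt₁ = -0.1642
distance = √((-4−3.5)² + (0−-0.5)²) = 7.5166; v₂ = distance/dt₂ = 5.0111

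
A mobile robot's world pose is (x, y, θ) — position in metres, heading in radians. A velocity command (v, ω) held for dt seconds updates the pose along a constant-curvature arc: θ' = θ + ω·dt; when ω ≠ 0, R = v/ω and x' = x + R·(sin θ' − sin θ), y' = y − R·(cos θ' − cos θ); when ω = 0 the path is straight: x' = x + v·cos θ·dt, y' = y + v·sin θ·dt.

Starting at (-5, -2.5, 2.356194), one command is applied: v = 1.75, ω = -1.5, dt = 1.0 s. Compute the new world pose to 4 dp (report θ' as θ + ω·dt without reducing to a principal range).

(-5.0563, -0.9105, 0.8562)

θ' = 2.3562 + -1.5·1.0 = 0.8562
R = v/ω = 1.75/-1.5 = -1.1667
x' = -5 + -1.1667·(sin 0.8562 − sin 2.3562) = -5.0563
y' = -2.5 − -1.1667·(cos 0.8562 − cos 2.3562) = -0.9105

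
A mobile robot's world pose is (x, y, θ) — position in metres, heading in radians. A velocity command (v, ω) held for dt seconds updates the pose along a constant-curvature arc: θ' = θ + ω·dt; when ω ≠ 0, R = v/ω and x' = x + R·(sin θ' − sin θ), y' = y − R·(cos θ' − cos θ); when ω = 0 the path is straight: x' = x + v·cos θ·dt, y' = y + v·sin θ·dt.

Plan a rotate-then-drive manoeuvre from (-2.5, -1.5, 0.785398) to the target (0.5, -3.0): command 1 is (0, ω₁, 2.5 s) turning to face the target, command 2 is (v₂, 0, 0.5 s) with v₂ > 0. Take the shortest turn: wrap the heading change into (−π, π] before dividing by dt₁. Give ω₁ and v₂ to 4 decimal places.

ω₁ = -0.4996, v₂ = 6.7082

heading to target = atan2(-3−-1.5, 0.5−-2.5) = -0.4636
Δθ = wrap(-0.4636 − 0.7854) = -1.2490; ω₁ = Δθ/dt₁ = -0.4996
distance = √((0.5−-2.5)² + (-3−-1.5)²) = 3.3541; v₂ = distance/dt₂ = 6.7082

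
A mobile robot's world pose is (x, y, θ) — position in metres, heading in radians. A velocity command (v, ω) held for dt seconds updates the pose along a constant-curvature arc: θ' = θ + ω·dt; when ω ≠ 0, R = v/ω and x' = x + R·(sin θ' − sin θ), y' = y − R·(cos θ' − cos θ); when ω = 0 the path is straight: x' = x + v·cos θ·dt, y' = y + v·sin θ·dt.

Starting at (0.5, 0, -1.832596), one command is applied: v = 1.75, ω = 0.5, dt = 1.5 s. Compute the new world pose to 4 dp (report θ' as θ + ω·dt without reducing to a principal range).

θ' = -1.8326 + 0.5·1.5 = -1.0826
R = v/ω = 1.75/0.5 = 3.5000
x' = 0.5 + 3.5000·(sin -1.0826 − sin -1.8326) = 0.7896
y' = 0 − 3.5000·(cos -1.0826 − cos -1.8326) = -2.5475

(0.7896, -2.5475, -1.0826)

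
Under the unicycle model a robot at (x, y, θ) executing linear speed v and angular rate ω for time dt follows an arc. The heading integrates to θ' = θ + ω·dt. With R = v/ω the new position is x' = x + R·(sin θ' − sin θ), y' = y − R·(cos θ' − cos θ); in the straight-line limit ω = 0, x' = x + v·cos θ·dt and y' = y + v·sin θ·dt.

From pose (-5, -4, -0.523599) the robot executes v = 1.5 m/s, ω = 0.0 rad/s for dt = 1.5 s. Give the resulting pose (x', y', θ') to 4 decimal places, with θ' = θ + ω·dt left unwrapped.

θ' = -0.5236 + 0.0·1.5 = -0.5236
ω = 0 → straight: x' = -5 + 1.5·cos(-0.5236)·1.5 = -3.0514
y' = -4 + 1.5·sin(-0.5236)·1.5 = -5.1250

(-3.0514, -5.1250, -0.5236)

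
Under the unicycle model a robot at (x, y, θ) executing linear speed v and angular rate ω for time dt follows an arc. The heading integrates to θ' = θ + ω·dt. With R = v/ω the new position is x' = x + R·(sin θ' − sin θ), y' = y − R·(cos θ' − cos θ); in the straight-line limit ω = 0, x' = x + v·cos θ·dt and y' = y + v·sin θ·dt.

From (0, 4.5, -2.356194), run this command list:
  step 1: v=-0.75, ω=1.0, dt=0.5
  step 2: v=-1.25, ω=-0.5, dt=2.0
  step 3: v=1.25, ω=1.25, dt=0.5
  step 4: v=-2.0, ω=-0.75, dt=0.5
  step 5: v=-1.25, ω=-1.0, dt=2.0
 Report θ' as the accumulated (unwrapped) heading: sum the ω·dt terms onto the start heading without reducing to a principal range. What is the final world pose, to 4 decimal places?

(4.0023, 5.8832, -4.6062)

step 1: θ'=-1.8562 (R=-0.7500) → pose (0.1893, 4.8192, -1.8562)
step 2: θ'=-2.8562 (R=2.5000) → pose (1.8844, 6.5142, -2.8562)
step 3: θ'=-2.2312 (R=1.0000) → pose (1.3761, 6.1681, -2.2312)
step 4: θ'=-2.6062 (R=2.6667) → pose (2.1217, 6.8258, -2.6062)
step 5: θ'=-4.6062 (R=1.2500) → pose (4.0023, 5.8832, -4.6062)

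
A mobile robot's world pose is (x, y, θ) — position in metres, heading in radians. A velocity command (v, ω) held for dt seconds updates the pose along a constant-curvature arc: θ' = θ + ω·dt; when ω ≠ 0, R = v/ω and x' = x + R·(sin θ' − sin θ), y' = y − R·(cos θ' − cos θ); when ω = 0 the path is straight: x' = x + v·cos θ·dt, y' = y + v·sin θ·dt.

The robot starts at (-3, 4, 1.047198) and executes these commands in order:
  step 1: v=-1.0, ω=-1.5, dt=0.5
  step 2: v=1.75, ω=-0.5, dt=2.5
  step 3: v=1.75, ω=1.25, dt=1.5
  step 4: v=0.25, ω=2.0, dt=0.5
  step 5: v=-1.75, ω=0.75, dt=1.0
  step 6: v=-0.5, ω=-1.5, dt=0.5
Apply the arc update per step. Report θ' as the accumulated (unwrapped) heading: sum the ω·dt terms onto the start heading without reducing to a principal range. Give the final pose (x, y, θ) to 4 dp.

(4.0674, 1.0009, 1.9222)

step 1: θ'=0.2972 (R=0.6667) → pose (-3.3821, 3.6959, 0.2972)
step 2: θ'=-0.9528 (R=-3.5000) → pose (0.4955, 2.3772, -0.9528)
step 3: θ'=0.9222 (R=1.4000) → pose (2.7522, 2.3427, 0.9222)
step 4: θ'=1.9222 (R=0.1250) → pose (2.7700, 2.4612, 1.9222)
step 5: θ'=2.6722 (R=-2.3333) → pose (3.9053, 1.1834, 2.6722)
step 6: θ'=1.9222 (R=0.3333) → pose (4.0674, 1.0009, 1.9222)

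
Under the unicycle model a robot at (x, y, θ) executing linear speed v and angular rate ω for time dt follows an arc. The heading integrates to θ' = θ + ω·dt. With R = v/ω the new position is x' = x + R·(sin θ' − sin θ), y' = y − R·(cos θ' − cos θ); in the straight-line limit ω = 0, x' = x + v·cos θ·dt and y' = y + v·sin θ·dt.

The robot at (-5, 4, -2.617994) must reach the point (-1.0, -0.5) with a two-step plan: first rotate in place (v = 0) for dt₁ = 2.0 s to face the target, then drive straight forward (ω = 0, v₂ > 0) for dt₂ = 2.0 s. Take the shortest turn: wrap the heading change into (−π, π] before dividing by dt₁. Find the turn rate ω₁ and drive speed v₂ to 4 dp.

ω₁ = 0.8869, v₂ = 3.0104

heading to target = atan2(-0.5−4, -1−-5) = -0.8442
Δθ = wrap(-0.8442 − -2.6180) = 1.7738; ω₁ = Δθ/dt₁ = 0.8869
distance = √((-1−-5)² + (-0.5−4)²) = 6.0208; v₂ = distance/dt₂ = 3.0104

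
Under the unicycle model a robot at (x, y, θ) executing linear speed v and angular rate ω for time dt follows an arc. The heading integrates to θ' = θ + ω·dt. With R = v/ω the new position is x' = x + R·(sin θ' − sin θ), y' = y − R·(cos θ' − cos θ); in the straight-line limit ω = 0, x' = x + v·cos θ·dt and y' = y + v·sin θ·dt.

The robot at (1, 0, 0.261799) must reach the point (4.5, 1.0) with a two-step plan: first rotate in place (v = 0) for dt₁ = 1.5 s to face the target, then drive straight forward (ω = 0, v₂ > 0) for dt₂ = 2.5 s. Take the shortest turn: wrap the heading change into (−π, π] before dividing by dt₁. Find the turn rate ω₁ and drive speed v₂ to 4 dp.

heading to target = atan2(1−0, 4.5−1) = 0.2783
Δθ = wrap(0.2783 − 0.2618) = 0.0165; ω₁ = Δθ/dt₁ = 0.0110
distance = √((4.5−1)² + (1−0)²) = 3.6401; v₂ = distance/dt₂ = 1.4560

ω₁ = 0.0110, v₂ = 1.4560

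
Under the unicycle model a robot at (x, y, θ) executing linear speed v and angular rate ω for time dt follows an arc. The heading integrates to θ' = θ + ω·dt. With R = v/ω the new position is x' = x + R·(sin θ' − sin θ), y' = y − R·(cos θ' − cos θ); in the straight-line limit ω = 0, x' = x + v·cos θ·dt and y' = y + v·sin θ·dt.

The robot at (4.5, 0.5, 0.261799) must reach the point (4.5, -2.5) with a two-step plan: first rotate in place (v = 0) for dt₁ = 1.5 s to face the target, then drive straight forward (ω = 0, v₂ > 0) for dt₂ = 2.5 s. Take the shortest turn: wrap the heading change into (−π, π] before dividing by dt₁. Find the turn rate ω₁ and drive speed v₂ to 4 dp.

ω₁ = -1.2217, v₂ = 1.2000

heading to target = atan2(-2.5−0.5, 4.5−4.5) = -1.5708
Δθ = wrap(-1.5708 − 0.2618) = -1.8326; ω₁ = Δθ/dt₁ = -1.2217
distance = √((4.5−4.5)² + (-2.5−0.5)²) = 3.0000; v₂ = distance/dt₂ = 1.2000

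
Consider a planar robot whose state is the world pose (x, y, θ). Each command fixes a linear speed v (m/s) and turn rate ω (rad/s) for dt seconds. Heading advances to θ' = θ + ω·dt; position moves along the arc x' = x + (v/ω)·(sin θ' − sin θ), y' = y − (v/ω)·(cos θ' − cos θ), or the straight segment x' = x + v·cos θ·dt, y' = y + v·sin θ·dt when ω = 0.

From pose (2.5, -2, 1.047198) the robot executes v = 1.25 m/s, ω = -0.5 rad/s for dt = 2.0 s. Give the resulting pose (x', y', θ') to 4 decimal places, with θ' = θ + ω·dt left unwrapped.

(4.5471, -0.7528, 0.0472)

θ' = 1.0472 + -0.5·2.0 = 0.0472
R = v/ω = 1.25/-0.5 = -2.5000
x' = 2.5 + -2.5000·(sin 0.0472 − sin 1.0472) = 4.5471
y' = -2 − -2.5000·(cos 0.0472 − cos 1.0472) = -0.7528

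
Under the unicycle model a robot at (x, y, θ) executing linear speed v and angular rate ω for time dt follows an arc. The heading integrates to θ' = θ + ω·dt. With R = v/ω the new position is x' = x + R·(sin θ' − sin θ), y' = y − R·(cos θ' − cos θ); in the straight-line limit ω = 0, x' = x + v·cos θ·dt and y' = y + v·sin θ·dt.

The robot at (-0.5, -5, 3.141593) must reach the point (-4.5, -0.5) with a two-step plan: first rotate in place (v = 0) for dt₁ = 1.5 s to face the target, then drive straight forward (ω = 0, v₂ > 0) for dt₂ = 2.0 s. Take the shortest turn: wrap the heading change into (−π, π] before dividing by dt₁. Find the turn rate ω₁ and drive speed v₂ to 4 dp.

heading to target = atan2(-0.5−-5, -4.5−-0.5) = 2.2974
Δθ = wrap(2.2974 − 3.1416) = -0.8442; ω₁ = Δθ/dt₁ = -0.5628
distance = √((-4.5−-0.5)² + (-0.5−-5)²) = 6.0208; v₂ = distance/dt₂ = 3.0104

ω₁ = -0.5628, v₂ = 3.0104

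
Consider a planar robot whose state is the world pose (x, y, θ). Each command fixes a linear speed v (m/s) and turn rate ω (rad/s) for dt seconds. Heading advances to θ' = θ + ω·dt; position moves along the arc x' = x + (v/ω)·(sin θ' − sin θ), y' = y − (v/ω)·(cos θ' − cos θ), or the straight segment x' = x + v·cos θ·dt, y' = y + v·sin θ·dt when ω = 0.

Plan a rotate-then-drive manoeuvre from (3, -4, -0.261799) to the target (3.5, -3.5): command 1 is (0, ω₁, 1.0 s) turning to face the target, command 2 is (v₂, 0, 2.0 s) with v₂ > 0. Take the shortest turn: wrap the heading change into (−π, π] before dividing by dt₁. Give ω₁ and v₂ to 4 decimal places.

ω₁ = 1.0472, v₂ = 0.3536

heading to target = atan2(-3.5−-4, 3.5−3) = 0.7854
Δθ = wrap(0.7854 − -0.2618) = 1.0472; ω₁ = Δθ/dt₁ = 1.0472
distance = √((3.5−3)² + (-3.5−-4)²) = 0.7071; v₂ = distance/dt₂ = 0.3536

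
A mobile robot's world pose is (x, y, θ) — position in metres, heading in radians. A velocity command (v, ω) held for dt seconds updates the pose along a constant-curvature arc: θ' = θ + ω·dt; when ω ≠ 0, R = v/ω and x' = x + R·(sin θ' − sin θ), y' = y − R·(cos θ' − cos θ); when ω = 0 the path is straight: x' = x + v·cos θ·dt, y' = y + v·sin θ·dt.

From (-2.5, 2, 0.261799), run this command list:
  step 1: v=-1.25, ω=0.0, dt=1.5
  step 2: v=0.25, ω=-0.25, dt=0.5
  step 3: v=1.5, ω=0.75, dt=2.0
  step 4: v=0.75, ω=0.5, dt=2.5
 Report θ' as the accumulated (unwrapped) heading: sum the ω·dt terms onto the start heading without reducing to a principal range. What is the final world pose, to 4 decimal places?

step 1: θ'=0.2618 (straight) → pose (-4.3111, 1.5147, 0.2618)
step 2: θ'=0.1368 (R=-1.0000) → pose (-4.1887, 1.5394, 0.1368)
step 3: θ'=1.6368 (R=2.0000) → pose (-2.4658, 3.6527, 1.6368)
step 4: θ'=2.8868 (R=1.5000) → pose (-3.5844, 5.0053, 2.8868)

(-3.5844, 5.0053, 2.8868)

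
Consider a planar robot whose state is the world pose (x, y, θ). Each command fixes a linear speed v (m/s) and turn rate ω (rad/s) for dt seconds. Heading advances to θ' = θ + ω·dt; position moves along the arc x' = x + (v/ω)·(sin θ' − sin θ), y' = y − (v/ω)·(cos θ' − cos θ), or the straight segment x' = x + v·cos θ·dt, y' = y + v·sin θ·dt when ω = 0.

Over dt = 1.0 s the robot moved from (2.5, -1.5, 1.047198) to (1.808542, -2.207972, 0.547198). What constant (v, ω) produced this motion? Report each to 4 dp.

v = -1.0000, ω = -0.5000

Δθ = 0.547198 − 1.047198 = -0.500000
ω = Δθ/dt = -0.500000/1.0 = -0.5000
R = −Δy/(cos θ' − cos θ) = 2.0000
v = R·ω = 2.0000·-0.5000 = -1.0000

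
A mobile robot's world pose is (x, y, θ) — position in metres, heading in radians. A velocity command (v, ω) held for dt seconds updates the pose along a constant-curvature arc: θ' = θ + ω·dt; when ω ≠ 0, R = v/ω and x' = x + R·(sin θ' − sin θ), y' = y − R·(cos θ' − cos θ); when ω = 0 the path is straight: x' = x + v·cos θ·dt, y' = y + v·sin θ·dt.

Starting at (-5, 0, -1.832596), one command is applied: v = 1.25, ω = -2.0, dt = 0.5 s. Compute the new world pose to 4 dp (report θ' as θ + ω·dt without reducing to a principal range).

θ' = -1.8326 + -2.0·0.5 = -2.8326
R = v/ω = 1.25/-2.0 = -0.6250
x' = -5 + -0.6250·(sin -2.8326 − sin -1.8326) = -5.4136
y' = 0 − -0.6250·(cos -2.8326 − cos -1.8326) = -0.4336

(-5.4136, -0.4336, -2.8326)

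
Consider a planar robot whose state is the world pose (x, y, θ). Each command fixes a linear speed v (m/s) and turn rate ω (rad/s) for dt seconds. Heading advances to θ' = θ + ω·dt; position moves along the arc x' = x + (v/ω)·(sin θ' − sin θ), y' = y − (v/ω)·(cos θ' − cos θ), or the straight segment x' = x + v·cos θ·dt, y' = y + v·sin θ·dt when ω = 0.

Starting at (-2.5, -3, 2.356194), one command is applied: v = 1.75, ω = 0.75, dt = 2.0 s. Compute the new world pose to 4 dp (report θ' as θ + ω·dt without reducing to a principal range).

θ' = 2.3562 + 0.75·2.0 = 3.8562
R = v/ω = 1.75/0.75 = 2.3333
x' = -2.5 + 2.3333·(sin 3.8562 − sin 2.3562) = -5.6790
y' = -3 − 2.3333·(cos 3.8562 − cos 2.3562) = -2.8874

(-5.6790, -2.8874, 3.8562)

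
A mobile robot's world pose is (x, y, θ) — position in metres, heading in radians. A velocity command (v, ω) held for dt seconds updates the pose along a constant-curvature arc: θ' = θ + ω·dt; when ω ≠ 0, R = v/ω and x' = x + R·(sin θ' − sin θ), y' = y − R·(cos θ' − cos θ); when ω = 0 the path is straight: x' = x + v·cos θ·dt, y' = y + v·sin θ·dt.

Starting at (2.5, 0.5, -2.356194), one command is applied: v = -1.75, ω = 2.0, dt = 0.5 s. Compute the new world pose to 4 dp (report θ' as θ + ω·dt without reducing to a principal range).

(2.7362, 1.3051, -1.3562)

θ' = -2.3562 + 2.0·0.5 = -1.3562
R = v/ω = -1.75/2.0 = -0.8750
x' = 2.5 + -0.8750·(sin -1.3562 − sin -2.3562) = 2.7362
y' = 0.5 − -0.8750·(cos -1.3562 − cos -2.3562) = 1.3051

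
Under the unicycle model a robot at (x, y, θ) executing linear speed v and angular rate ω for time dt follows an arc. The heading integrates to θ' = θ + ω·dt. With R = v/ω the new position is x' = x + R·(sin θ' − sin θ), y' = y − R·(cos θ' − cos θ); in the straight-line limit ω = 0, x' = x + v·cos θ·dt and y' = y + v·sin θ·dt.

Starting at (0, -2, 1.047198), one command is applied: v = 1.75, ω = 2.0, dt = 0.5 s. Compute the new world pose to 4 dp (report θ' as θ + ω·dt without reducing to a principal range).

θ' = 1.0472 + 2.0·0.5 = 2.0472
R = v/ω = 1.75/2.0 = 0.8750
x' = 0 + 0.8750·(sin 2.0472 − sin 1.0472) = 0.0198
y' = -2 − 0.8750·(cos 2.0472 − cos 1.0472) = -1.1612

(0.0198, -1.1612, 2.0472)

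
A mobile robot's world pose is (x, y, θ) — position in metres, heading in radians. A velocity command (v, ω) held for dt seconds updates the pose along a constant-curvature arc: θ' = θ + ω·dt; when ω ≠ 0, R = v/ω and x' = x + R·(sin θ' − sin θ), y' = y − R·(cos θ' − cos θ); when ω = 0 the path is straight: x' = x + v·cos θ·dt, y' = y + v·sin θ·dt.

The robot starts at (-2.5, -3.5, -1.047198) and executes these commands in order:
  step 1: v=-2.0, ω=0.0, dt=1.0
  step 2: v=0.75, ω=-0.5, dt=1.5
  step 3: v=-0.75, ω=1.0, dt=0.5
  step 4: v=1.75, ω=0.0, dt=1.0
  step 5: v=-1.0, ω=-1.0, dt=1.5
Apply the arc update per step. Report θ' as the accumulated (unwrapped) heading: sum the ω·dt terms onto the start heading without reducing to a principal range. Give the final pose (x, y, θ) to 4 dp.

step 1: θ'=-1.0472 (straight) → pose (-3.5000, -1.7679, -1.0472)
step 2: θ'=-1.7972 (R=-1.5000) → pose (-3.3373, -2.8547, -1.7972)
step 3: θ'=-1.2972 (R=-0.7500) → pose (-3.3461, -2.4837, -1.2972)
step 4: θ'=-1.2972 (straight) → pose (-2.8732, -4.1686, -1.2972)
step 5: θ'=-2.7972 (R=1.0000) → pose (-2.2480, -2.9571, -2.7972)

(-2.2480, -2.9571, -2.7972)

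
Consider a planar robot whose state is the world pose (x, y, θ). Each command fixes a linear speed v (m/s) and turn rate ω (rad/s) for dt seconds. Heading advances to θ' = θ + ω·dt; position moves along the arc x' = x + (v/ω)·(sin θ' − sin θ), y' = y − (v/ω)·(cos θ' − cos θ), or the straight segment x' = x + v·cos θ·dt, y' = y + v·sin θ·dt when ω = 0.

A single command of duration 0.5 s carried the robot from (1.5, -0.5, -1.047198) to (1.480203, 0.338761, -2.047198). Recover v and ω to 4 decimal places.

Δθ = -2.047198 − -1.047198 = -1.000000
ω = Δθ/dt = -1.000000/0.5 = -2.0000
R = −Δy/(cos θ' − cos θ) = 0.8750
v = R·ω = 0.8750·-2.0000 = -1.7500

v = -1.7500, ω = -2.0000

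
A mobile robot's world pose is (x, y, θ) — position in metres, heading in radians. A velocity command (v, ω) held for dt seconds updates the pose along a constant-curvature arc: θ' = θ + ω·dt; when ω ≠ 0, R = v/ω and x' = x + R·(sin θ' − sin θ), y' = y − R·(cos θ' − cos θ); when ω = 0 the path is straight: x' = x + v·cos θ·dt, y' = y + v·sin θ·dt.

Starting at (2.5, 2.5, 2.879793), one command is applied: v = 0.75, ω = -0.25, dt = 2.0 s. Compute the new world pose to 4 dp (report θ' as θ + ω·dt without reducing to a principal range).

θ' = 2.8798 + -0.25·2.0 = 2.3798
R = v/ω = 0.75/-0.25 = -3.0000
x' = 2.5 + -3.0000·(sin 2.3798 − sin 2.8798) = 1.2058
y' = 2.5 − -3.0000·(cos 2.3798 − cos 2.8798) = 3.2270

(1.2058, 3.2270, 2.3798)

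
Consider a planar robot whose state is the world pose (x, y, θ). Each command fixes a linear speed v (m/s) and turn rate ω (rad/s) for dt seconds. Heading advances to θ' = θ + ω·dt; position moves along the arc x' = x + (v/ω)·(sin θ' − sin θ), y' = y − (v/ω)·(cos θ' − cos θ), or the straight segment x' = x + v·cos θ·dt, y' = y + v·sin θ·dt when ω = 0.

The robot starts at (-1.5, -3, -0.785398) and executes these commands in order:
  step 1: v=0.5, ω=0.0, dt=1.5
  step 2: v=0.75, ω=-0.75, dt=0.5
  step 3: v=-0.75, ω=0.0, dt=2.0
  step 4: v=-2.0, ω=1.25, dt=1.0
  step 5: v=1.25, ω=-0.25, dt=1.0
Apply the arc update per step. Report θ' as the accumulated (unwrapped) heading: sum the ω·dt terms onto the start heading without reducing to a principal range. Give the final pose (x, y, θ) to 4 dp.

(-1.7226, -1.5519, -0.1604)

step 1: θ'=-0.7854 (straight) → pose (-0.9697, -3.5303, -0.7854)
step 2: θ'=-1.1604 (R=-1.0000) → pose (-0.7598, -3.8385, -1.1604)
step 3: θ'=-1.1604 (straight) → pose (-1.3583, -2.4630, -1.1604)
step 4: θ'=0.0896 (R=-1.6000) → pose (-2.9686, -1.5078, 0.0896)
step 5: θ'=-0.1604 (R=-5.0000) → pose (-1.7226, -1.5519, -0.1604)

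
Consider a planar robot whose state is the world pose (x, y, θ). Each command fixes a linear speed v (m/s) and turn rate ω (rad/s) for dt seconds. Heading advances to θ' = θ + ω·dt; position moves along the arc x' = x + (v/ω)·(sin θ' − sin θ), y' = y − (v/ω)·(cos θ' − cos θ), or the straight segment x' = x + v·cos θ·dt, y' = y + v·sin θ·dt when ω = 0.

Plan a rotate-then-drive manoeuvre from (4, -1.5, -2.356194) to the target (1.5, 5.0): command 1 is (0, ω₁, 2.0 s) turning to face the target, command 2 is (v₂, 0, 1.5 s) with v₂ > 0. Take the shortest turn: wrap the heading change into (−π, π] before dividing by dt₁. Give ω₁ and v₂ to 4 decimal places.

ω₁ = -0.9945, v₂ = 4.6428

heading to target = atan2(5−-1.5, 1.5−4) = 1.9380
Δθ = wrap(1.9380 − -2.3562) = -1.9890; ω₁ = Δθ/dt₁ = -0.9945
distance = √((1.5−4)² + (5−-1.5)²) = 6.9642; v₂ = distance/dt₂ = 4.6428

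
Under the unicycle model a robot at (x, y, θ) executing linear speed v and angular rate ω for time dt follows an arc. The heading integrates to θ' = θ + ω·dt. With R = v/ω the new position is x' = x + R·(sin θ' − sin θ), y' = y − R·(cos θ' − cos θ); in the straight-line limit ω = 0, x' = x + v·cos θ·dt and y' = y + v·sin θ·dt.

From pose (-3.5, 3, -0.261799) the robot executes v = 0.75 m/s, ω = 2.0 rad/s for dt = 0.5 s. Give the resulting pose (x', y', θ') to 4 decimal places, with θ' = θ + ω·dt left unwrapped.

(-3.1506, 3.0848, 0.7382)

θ' = -0.2618 + 2.0·0.5 = 0.7382
R = v/ω = 0.75/2.0 = 0.3750
x' = -3.5 + 0.3750·(sin 0.7382 − sin -0.2618) = -3.1506
y' = 3 − 0.3750·(cos 0.7382 − cos -0.2618) = 3.0848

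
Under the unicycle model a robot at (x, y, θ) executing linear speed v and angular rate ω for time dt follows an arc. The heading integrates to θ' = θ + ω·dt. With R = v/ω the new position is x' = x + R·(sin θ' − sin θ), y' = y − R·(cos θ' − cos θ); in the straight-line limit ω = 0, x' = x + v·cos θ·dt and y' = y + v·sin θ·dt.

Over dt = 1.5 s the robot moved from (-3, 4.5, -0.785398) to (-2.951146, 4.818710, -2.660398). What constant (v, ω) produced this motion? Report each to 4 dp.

Δθ = -2.660398 − -0.785398 = -1.875000
ω = Δθ/dt = -1.875000/1.5 = -1.2500
R = −Δy/(cos θ' − cos θ) = 0.2000
v = R·ω = 0.2000·-1.2500 = -0.2500

v = -0.2500, ω = -1.2500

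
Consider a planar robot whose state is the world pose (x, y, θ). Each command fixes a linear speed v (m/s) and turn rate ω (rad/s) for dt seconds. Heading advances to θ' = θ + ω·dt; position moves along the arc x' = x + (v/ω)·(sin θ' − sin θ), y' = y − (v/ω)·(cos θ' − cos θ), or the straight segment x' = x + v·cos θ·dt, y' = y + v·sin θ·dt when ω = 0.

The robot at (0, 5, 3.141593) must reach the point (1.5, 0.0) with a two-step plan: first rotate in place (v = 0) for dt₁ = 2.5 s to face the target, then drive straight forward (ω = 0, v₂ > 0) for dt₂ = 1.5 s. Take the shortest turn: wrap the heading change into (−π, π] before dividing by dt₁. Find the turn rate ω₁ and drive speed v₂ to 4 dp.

ω₁ = 0.7449, v₂ = 3.4801

heading to target = atan2(0−5, 1.5−0) = -1.2793
Δθ = wrap(-1.2793 − 3.1416) = 1.8623; ω₁ = Δθ/dt₁ = 0.7449
distance = √((1.5−0)² + (0−5)²) = 5.2202; v₂ = distance/dt₂ = 3.4801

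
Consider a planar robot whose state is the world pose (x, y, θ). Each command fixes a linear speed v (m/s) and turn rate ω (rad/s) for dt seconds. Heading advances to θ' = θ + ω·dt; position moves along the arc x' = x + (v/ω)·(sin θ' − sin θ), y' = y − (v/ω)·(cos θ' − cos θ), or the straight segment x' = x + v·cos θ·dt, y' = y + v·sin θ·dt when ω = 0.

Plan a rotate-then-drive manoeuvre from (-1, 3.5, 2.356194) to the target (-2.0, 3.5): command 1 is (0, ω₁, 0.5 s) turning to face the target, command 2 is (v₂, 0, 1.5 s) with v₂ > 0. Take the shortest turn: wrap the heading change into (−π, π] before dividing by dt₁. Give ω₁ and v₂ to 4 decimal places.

heading to target = atan2(3.5−3.5, -2−-1) = 3.1416
Δθ = wrap(3.1416 − 2.3562) = 0.7854; ω₁ = Δθ/dt₁ = 1.5708
distance = √((-2−-1)² + (3.5−3.5)²) = 1.0000; v₂ = distance/dt₂ = 0.6667

ω₁ = 1.5708, v₂ = 0.6667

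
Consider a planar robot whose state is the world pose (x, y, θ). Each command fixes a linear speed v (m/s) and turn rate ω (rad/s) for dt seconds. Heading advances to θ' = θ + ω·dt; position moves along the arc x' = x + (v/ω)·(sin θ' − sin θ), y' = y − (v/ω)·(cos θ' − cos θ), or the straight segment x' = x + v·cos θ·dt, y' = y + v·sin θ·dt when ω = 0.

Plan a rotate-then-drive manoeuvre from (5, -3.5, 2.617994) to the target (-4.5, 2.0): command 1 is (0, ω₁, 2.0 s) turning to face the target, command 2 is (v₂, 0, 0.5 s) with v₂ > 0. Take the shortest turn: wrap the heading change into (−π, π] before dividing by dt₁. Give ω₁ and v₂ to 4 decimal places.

heading to target = atan2(2−-3.5, -4.5−5) = 2.6168
Δθ = wrap(2.6168 − 2.6180) = -0.0012; ω₁ = Δθ/dt₁ = -0.0006
distance = √((-4.5−5)² + (2−-3.5)²) = 10.9772; v₂ = distance/dt₂ = 21.9545

ω₁ = -0.0006, v₂ = 21.9545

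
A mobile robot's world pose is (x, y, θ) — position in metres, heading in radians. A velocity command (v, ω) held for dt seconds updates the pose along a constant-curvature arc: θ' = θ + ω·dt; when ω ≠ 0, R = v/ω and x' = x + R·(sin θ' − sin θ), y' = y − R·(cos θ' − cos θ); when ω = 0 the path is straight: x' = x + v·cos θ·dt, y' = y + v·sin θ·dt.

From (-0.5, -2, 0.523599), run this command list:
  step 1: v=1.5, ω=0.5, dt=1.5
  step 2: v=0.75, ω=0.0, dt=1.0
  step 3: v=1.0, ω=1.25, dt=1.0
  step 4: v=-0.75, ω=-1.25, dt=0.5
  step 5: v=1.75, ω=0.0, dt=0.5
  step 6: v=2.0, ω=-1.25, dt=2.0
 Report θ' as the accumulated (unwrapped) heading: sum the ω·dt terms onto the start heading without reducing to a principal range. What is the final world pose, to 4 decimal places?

(3.1455, 3.6900, -0.6014)

step 1: θ'=1.2736 (R=3.0000) → pose (0.8685, -0.2804, 1.2736)
step 2: θ'=1.2736 (straight) → pose (1.0881, 0.4367, 1.2736)
step 3: θ'=2.5236 (R=0.8000) → pose (0.7867, 1.3230, 2.5236)
step 4: θ'=1.8986 (R=0.6000) → pose (1.0071, 1.0271, 1.8986)
step 5: θ'=1.8986 (straight) → pose (0.7254, 1.8555, 1.8986)
step 6: θ'=-0.6014 (R=-1.6000) → pose (3.1455, 3.6900, -0.6014)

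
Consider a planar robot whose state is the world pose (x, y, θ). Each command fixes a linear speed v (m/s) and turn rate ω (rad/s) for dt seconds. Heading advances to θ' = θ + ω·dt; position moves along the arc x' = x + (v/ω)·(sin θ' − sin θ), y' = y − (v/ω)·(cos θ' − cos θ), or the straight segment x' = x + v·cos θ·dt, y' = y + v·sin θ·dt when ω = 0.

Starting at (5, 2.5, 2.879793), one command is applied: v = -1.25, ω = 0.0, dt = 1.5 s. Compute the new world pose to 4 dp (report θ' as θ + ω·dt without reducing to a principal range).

(6.8111, 2.0147, 2.8798)

θ' = 2.8798 + 0.0·1.5 = 2.8798
ω = 0 → straight: x' = 5 + -1.25·cos(2.8798)·1.5 = 6.8111
y' = 2.5 + -1.25·sin(2.8798)·1.5 = 2.0147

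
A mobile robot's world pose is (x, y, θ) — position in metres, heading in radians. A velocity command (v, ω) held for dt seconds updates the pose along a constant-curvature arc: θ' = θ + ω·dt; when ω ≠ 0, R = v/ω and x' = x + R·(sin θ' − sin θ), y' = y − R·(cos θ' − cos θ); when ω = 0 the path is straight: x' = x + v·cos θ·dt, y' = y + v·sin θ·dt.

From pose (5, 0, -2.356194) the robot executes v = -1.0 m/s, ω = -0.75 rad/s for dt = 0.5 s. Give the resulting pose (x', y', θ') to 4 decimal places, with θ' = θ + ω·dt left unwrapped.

(5.4108, 0.2798, -2.7312)

θ' = -2.3562 + -0.75·0.5 = -2.7312
R = v/ω = -1.0/-0.75 = 1.3333
x' = 5 + 1.3333·(sin -2.7312 − sin -2.3562) = 5.4108
y' = 0 − 1.3333·(cos -2.7312 − cos -2.3562) = 0.2798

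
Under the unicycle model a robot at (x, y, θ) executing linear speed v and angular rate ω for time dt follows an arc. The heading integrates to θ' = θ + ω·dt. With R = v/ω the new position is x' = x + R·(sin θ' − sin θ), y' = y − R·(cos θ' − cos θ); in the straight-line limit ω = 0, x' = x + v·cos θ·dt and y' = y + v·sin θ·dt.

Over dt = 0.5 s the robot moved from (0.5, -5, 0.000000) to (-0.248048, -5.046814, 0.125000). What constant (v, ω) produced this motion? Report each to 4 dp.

Δθ = 0.125000 − 0.000000 = 0.125000
ω = Δθ/dt = 0.125000/0.5 = 0.2500
R = Δx/(sin θ' − sin θ) = -6.0000
v = R·ω = -6.0000·0.2500 = -1.5000

v = -1.5000, ω = 0.2500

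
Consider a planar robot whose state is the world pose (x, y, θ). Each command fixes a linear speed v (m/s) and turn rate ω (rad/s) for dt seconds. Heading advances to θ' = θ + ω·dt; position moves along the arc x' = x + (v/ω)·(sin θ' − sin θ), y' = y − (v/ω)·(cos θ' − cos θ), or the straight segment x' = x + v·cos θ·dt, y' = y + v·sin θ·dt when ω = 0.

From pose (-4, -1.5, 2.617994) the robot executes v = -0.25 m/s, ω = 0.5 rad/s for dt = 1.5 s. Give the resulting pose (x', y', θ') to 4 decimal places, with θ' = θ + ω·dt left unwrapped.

(-3.6378, -1.5542, 3.3680)

θ' = 2.6180 + 0.5·1.5 = 3.3680
R = v/ω = -0.25/0.5 = -0.5000
x' = -4 + -0.5000·(sin 3.3680 − sin 2.6180) = -3.6378
y' = -1.5 − -0.5000·(cos 3.3680 − cos 2.6180) = -1.5542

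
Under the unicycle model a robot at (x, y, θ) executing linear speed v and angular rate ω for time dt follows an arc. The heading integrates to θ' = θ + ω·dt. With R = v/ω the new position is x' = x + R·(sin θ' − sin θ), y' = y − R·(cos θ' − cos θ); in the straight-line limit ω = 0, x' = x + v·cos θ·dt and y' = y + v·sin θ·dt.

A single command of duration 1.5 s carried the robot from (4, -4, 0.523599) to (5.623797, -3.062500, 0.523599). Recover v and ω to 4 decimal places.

v = 1.2500, ω = 0.0000

Δθ = 0.523599 − 0.523599 = 0.000000
ω = Δθ/dt = 0.000000/1.5 = 0.0000
ω = 0 → v = (Δx·cos θ + Δy·sin θ)/dt = 1.2500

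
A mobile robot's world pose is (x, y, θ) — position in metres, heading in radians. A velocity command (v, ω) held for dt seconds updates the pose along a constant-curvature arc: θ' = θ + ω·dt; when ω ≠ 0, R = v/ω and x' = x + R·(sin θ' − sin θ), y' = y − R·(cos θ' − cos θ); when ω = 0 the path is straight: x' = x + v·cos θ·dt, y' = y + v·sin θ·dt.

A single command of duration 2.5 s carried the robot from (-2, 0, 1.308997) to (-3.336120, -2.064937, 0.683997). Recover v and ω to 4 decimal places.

Δθ = 0.683997 − 1.308997 = -0.625000
ω = Δθ/dt = -0.625000/2.5 = -0.2500
R = −Δy/(cos θ' − cos θ) = 4.0000
v = R·ω = 4.0000·-0.2500 = -1.0000

v = -1.0000, ω = -0.2500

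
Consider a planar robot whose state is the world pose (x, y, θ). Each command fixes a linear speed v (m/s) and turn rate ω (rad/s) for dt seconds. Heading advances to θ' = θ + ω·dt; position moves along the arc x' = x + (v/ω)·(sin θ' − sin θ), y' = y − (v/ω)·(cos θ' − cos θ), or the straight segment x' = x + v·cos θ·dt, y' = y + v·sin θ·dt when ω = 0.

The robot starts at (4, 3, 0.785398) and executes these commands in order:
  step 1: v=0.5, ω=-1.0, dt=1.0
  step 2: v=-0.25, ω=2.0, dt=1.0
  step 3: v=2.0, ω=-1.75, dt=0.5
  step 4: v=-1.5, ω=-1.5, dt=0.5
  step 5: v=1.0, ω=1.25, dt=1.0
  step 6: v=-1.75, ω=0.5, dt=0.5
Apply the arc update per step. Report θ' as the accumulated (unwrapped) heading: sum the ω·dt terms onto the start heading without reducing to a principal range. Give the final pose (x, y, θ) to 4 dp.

(4.5264, 3.3467, 1.6604)

step 1: θ'=-0.2146 (R=-0.5000) → pose (4.4600, 3.1350, -0.2146)
step 2: θ'=1.7854 (R=-0.1250) → pose (4.3113, 2.9862, 1.7854)
step 3: θ'=0.9104 (R=-1.1429) → pose (4.5254, 3.9307, 0.9104)
step 4: θ'=0.1604 (R=1.0000) → pose (3.8953, 3.5569, 0.1604)
step 5: θ'=1.4104 (R=0.8000) → pose (4.5573, 4.2189, 1.4104)
step 6: θ'=1.6604 (R=-3.5000) → pose (4.5264, 3.3467, 1.6604)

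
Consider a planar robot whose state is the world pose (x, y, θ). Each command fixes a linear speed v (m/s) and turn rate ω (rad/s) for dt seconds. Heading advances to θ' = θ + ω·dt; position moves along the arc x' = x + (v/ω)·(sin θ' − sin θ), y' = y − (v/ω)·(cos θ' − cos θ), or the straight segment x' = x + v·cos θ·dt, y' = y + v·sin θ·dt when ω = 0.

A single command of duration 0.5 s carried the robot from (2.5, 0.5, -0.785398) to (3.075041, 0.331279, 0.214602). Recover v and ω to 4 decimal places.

v = 1.2500, ω = 2.0000

Δθ = 0.214602 − -0.785398 = 1.000000
ω = Δθ/dt = 1.000000/0.5 = 2.0000
R = Δx/(sin θ' − sin θ) = 0.6250
v = R·ω = 0.6250·2.0000 = 1.2500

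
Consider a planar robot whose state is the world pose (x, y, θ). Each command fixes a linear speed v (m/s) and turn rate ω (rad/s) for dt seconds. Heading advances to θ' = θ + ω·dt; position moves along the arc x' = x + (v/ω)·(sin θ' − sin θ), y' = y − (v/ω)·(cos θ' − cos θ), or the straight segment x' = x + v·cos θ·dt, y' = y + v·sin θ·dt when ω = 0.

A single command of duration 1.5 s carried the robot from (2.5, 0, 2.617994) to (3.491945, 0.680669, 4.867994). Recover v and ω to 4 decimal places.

v = -1.0000, ω = 1.5000

Δθ = 4.867994 − 2.617994 = 2.250000
ω = Δθ/dt = 2.250000/1.5 = 1.5000
R = Δx/(sin θ' − sin θ) = -0.6667
v = R·ω = -0.6667·1.5000 = -1.0000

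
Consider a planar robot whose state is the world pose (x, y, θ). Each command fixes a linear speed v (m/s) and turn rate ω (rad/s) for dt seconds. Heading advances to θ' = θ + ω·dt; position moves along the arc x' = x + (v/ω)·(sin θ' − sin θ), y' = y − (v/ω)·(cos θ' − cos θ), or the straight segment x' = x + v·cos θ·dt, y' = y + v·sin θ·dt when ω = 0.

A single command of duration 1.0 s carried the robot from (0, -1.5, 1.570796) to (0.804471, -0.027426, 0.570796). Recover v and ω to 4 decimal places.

v = 1.7500, ω = -1.0000

Δθ = 0.570796 − 1.570796 = -1.000000
ω = Δθ/dt = -1.000000/1.0 = -1.0000
R = −Δy/(cos θ' − cos θ) = -1.7500
v = R·ω = -1.7500·-1.0000 = 1.7500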